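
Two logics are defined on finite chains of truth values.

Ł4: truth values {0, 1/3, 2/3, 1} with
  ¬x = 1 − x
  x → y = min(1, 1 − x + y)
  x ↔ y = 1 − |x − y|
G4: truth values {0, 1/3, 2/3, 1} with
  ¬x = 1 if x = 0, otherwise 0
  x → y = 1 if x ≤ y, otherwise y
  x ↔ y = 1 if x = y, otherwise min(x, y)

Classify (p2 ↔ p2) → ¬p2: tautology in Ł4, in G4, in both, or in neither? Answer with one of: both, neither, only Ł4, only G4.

In Ł4: at p2 = 1/3 the value is 2/3 — not a tautology.
In G4: at p2 = 1/3 the value is 0 — not a tautology.

neither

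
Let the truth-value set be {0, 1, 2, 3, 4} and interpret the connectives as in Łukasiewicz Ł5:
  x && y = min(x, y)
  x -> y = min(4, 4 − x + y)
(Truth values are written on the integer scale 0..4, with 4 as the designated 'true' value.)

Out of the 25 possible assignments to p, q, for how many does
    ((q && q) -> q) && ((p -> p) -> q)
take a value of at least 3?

value 4: 5 assignments (counts)
value 3: 5 assignments (counts)
value 2: 5 assignments
value 1: 5 assignments
value 0: 5 assignments
So 10 of the 25 assignments meet the threshold.

10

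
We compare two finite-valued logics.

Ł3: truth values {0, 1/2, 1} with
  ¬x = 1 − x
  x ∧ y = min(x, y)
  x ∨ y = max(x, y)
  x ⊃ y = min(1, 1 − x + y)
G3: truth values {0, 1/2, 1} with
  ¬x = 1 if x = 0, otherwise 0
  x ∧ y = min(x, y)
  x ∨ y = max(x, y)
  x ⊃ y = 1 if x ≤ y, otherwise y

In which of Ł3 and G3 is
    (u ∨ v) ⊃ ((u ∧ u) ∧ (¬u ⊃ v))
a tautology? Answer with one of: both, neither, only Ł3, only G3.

neither

In Ł3: at u = 0, v = 1/2 the value is 1/2 — not a tautology.
In G3: at u = 0, v = 1/2 the value is 0 — not a tautology.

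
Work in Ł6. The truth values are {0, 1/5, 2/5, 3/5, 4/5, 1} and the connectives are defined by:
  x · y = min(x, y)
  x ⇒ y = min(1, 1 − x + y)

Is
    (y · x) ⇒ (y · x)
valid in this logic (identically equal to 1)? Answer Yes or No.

Yes

At x = 1, y = 3/5, for instance:
y · x = 3/5 · 1 = 3/5
(y · x) ⇒ (y · x) = 3/5 ⇒ 3/5 = 1
and checking the remaining 35 assignments likewise gives ≥ 1 in every case.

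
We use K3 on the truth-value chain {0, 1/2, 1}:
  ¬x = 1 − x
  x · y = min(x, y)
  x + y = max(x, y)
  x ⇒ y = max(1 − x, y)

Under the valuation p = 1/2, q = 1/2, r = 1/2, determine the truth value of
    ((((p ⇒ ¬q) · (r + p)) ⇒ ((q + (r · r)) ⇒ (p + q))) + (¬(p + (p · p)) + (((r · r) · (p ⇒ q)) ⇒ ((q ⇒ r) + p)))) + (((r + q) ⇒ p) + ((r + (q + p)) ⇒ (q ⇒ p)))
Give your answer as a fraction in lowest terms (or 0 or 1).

1/2

¬q = ¬1/2 = 1/2
p ⇒ ¬q = 1/2 ⇒ 1/2 = 1/2
r + p = 1/2 + 1/2 = 1/2
(p ⇒ ¬q) · (r + p) = 1/2 · 1/2 = 1/2
r · r = 1/2 · 1/2 = 1/2
q + (r · r) = 1/2 + 1/2 = 1/2
p + q = 1/2 + 1/2 = 1/2
(q + (r · r)) ⇒ (p + q) = 1/2 ⇒ 1/2 = 1/2
((p ⇒ ¬q) · (r + p)) ⇒ ((q + (r · r)) ⇒ (p + q)) = 1/2 ⇒ 1/2 = 1/2
p · p = 1/2 · 1/2 = 1/2
p + (p · p) = 1/2 + 1/2 = 1/2
¬(p + (p · p)) = ¬1/2 = 1/2
r · r = 1/2 · 1/2 = 1/2
p ⇒ q = 1/2 ⇒ 1/2 = 1/2
(r · r) · (p ⇒ q) = 1/2 · 1/2 = 1/2
q ⇒ r = 1/2 ⇒ 1/2 = 1/2
(q ⇒ r) + p = 1/2 + 1/2 = 1/2
((r · r) · (p ⇒ q)) ⇒ ((q ⇒ r) + p) = 1/2 ⇒ 1/2 = 1/2
¬(p + (p · p)) + (((r · r) · (p ⇒ q)) ⇒ ((q ⇒ r) + p)) = 1/2 + 1/2 = 1/2
(((p ⇒ ¬q) · (r + p)) ⇒ ((q + (r · r)) ⇒ (p + q))) + (¬(p + (p · p)) + (((r · r) · (p ⇒ q)) ⇒ ((q ⇒ r) + p))) = 1/2 + 1/2 = 1/2
r + q = 1/2 + 1/2 = 1/2
(r + q) ⇒ p = 1/2 ⇒ 1/2 = 1/2
q + p = 1/2 + 1/2 = 1/2
r + (q + p) = 1/2 + 1/2 = 1/2
q ⇒ p = 1/2 ⇒ 1/2 = 1/2
(r + (q + p)) ⇒ (q ⇒ p) = 1/2 ⇒ 1/2 = 1/2
((r + q) ⇒ p) + ((r + (q + p)) ⇒ (q ⇒ p)) = 1/2 + 1/2 = 1/2
((((p ⇒ ¬q) · (r + p)) ⇒ ((q + (r · r)) ⇒ (p + q))) + (¬(p + (p · p)) + (((r · r) · (p ⇒ q)) ⇒ ((q ⇒ r) + p)))) + (((r + q) ⇒ p) + ((r + (q + p)) ⇒ (q ⇒ p))) = 1/2 + 1/2 = 1/2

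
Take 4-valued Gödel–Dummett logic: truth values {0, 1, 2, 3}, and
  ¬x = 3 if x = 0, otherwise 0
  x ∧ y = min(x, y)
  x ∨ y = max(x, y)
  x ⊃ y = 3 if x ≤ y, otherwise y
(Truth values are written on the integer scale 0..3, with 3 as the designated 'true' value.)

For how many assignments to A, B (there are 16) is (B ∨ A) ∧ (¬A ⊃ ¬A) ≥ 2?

12

A = 0, B = 0 ↦ 0  <
A = 0, B = 1 ↦ 1  <
A = 0, B = 2 ↦ 2  ≥
A = 0, B = 3 ↦ 3  ≥
A = 1, B = 0 ↦ 1  <
A = 1, B = 1 ↦ 1  <
A = 1, B = 2 ↦ 2  ≥
A = 1, B = 3 ↦ 3  ≥
A = 2, B = 0 ↦ 2  ≥
A = 2, B = 1 ↦ 2  ≥
A = 2, B = 2 ↦ 2  ≥
A = 2, B = 3 ↦ 3  ≥
A = 3, B = 0 ↦ 3  ≥
A = 3, B = 1 ↦ 3  ≥
A = 3, B = 2 ↦ 3  ≥
A = 3, B = 3 ↦ 3  ≥
So 12 of the 16 assignments meet the threshold.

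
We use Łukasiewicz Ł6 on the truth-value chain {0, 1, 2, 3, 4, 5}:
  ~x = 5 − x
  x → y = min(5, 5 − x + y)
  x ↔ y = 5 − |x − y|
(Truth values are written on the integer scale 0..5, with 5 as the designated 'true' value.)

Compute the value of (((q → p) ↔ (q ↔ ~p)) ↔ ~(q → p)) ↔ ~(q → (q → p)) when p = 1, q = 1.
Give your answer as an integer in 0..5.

2

q → p = 1 → 1 = 5
~p = ~1 = 4
q ↔ ~p = 1 ↔ 4 = 2
(q → p) ↔ (q ↔ ~p) = 5 ↔ 2 = 2
q → p = 1 → 1 = 5
~(q → p) = ~5 = 0
((q → p) ↔ (q ↔ ~p)) ↔ ~(q → p) = 2 ↔ 0 = 3
q → p = 1 → 1 = 5
q → (q → p) = 1 → 5 = 5
~(q → (q → p)) = ~5 = 0
(((q → p) ↔ (q ↔ ~p)) ↔ ~(q → p)) ↔ ~(q → (q → p)) = 3 ↔ 0 = 2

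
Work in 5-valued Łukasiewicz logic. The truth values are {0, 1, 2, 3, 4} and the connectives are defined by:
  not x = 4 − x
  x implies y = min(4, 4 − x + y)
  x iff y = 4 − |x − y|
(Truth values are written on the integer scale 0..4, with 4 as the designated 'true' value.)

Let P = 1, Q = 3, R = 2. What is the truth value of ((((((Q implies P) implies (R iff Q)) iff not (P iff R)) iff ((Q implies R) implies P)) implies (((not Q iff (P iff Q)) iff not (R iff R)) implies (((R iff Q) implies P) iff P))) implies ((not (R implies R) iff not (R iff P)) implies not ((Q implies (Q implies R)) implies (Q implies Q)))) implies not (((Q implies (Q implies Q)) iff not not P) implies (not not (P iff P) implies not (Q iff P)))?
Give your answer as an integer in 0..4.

Q implies P = 3 implies 1 = 2
R iff Q = 2 iff 3 = 3
(Q implies P) implies (R iff Q) = 2 implies 3 = 4
P iff R = 1 iff 2 = 3
not (P iff R) = not 3 = 1
((Q implies P) implies (R iff Q)) iff not (P iff R) = 4 iff 1 = 1
Q implies R = 3 implies 2 = 3
(Q implies R) implies P = 3 implies 1 = 2
(((Q implies P) implies (R iff Q)) iff not (P iff R)) iff ((Q implies R) implies P) = 1 iff 2 = 3
not Q = not 3 = 1
P iff Q = 1 iff 3 = 2
not Q iff (P iff Q) = 1 iff 2 = 3
R iff R = 2 iff 2 = 4
not (R iff R) = not 4 = 0
(not Q iff (P iff Q)) iff not (R iff R) = 3 iff 0 = 1
R iff Q = 2 iff 3 = 3
(R iff Q) implies P = 3 implies 1 = 2
((R iff Q) implies P) iff P = 2 iff 1 = 3
((not Q iff (P iff Q)) iff not (R iff R)) implies (((R iff Q) implies P) iff P) = 1 implies 3 = 4
((((Q implies P) implies (R iff Q)) iff not (P iff R)) iff ((Q implies R) implies P)) implies (((not Q iff (P iff Q)) iff not (R iff R)) implies (((R iff Q) implies P) iff P)) = 3 implies 4 = 4
R implies R = 2 implies 2 = 4
not (R implies R) = not 4 = 0
R iff P = 2 iff 1 = 3
not (R iff P) = not 3 = 1
not (R implies R) iff not (R iff P) = 0 iff 1 = 3
Q implies R = 3 implies 2 = 3
Q implies (Q implies R) = 3 implies 3 = 4
Q implies Q = 3 implies 3 = 4
(Q implies (Q implies R)) implies (Q implies Q) = 4 implies 4 = 4
not ((Q implies (Q implies R)) implies (Q implies Q)) = not 4 = 0
(not (R implies R) iff not (R iff P)) implies not ((Q implies (Q implies R)) implies (Q implies Q)) = 3 implies 0 = 1
(((((Q implies P) implies (R iff Q)) iff not (P iff R)) iff ((Q implies R) implies P)) implies (((not Q iff (P iff Q)) iff not (R iff R)) implies (((R iff Q) implies P) iff P))) implies ((not (R implies R) iff not (R iff P)) implies not ((Q implies (Q implies R)) implies (Q implies Q))) = 4 implies 1 = 1
Q implies Q = 3 implies 3 = 4
Q implies (Q implies Q) = 3 implies 4 = 4
not P = not 1 = 3
not not P = not 3 = 1
(Q implies (Q implies Q)) iff not not P = 4 iff 1 = 1
P iff P = 1 iff 1 = 4
not (P iff P) = not 4 = 0
not not (P iff P) = not 0 = 4
Q iff P = 3 iff 1 = 2
not (Q iff P) = not 2 = 2
not not (P iff P) implies not (Q iff P) = 4 implies 2 = 2
((Q implies (Q implies Q)) iff not not P) implies (not not (P iff P) implies not (Q iff P)) = 1 implies 2 = 4
not (((Q implies (Q implies Q)) iff not not P) implies (not not (P iff P) implies not (Q iff P))) = not 4 = 0
((((((Q implies P) implies (R iff Q)) iff not (P iff R)) iff ((Q implies R) implies P)) implies (((not Q iff (P iff Q)) iff not (R iff R)) implies (((R iff Q) implies P) iff P))) implies ((not (R implies R) iff not (R iff P)) implies not ((Q implies (Q implies R)) implies (Q implies Q)))) implies not (((Q implies (Q implies Q)) iff not not P) implies (not not (P iff P) implies not (Q iff P))) = 1 implies 0 = 3

3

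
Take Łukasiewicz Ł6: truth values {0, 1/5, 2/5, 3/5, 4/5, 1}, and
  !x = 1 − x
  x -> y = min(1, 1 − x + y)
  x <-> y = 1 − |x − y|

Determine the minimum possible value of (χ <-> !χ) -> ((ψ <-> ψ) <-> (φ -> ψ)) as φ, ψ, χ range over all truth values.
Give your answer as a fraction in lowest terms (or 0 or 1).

1/5

Take φ = 1, ψ = 0, χ = 2/5:
!χ = !2/5 = 3/5
χ <-> !χ = 2/5 <-> 3/5 = 4/5
ψ <-> ψ = 0 <-> 0 = 1
φ -> ψ = 1 -> 0 = 0
(ψ <-> ψ) <-> (φ -> ψ) = 1 <-> 0 = 0
(χ <-> !χ) -> ((ψ <-> ψ) <-> (φ -> ψ)) = 4/5 -> 0 = 1/5
No assignment yields a value below 1/5, so this is the minimum.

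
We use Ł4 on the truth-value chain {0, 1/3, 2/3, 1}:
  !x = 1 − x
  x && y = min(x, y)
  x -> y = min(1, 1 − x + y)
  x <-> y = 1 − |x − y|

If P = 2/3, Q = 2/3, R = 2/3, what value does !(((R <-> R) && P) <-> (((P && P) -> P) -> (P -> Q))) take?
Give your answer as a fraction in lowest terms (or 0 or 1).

1/3

R <-> R = 2/3 <-> 2/3 = 1
(R <-> R) && P = 1 && 2/3 = 2/3
P && P = 2/3 && 2/3 = 2/3
(P && P) -> P = 2/3 -> 2/3 = 1
P -> Q = 2/3 -> 2/3 = 1
((P && P) -> P) -> (P -> Q) = 1 -> 1 = 1
((R <-> R) && P) <-> (((P && P) -> P) -> (P -> Q)) = 2/3 <-> 1 = 2/3
!(((R <-> R) && P) <-> (((P && P) -> P) -> (P -> Q))) = !2/3 = 1/3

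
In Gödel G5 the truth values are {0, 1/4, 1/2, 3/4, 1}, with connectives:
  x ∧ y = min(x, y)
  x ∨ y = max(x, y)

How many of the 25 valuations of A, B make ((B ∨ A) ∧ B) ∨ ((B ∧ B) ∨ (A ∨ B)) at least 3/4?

value 1: 9 assignments (counts)
value 3/4: 7 assignments (counts)
value 1/2: 5 assignments
value 1/4: 3 assignments
value 0: 1 assignment
So 16 of the 25 assignments meet the threshold.

16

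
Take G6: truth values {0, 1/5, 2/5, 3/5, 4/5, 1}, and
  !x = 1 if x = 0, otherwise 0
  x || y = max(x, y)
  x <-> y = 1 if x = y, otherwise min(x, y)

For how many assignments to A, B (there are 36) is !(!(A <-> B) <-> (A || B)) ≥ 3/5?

value 1: 25 assignments (counts)
value 0: 11 assignments
So 25 of the 36 assignments meet the threshold.

25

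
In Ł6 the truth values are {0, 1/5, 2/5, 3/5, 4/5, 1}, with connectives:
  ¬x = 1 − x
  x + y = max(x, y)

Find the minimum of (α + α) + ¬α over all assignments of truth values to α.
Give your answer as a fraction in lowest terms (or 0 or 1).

Take α = 2/5:
α + α = 2/5 + 2/5 = 2/5
¬α = ¬2/5 = 3/5
(α + α) + ¬α = 2/5 + 3/5 = 3/5
No assignment yields a value below 3/5, so this is the minimum.

3/5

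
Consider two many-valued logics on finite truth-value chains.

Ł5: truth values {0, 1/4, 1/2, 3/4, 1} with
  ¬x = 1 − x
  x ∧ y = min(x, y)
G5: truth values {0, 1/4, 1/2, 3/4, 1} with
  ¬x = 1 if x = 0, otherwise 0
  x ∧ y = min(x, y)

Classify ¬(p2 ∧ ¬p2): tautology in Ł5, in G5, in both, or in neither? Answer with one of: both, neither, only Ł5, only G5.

only G5

In Ł5: at p2 = 1/4 the value is 3/4 — not a tautology.
In G5: every assignment gives 1 — tautology.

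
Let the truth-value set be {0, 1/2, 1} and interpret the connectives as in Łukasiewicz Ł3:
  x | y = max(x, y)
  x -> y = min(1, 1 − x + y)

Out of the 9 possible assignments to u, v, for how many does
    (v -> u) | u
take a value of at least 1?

6

u = 0, v = 0 ↦ 1  ≥
u = 0, v = 1/2 ↦ 1/2  <
u = 0, v = 1 ↦ 0  <
u = 1/2, v = 0 ↦ 1  ≥
u = 1/2, v = 1/2 ↦ 1  ≥
u = 1/2, v = 1 ↦ 1/2  <
u = 1, v = 0 ↦ 1  ≥
u = 1, v = 1/2 ↦ 1  ≥
u = 1, v = 1 ↦ 1  ≥
So 6 of the 9 assignments meet the threshold.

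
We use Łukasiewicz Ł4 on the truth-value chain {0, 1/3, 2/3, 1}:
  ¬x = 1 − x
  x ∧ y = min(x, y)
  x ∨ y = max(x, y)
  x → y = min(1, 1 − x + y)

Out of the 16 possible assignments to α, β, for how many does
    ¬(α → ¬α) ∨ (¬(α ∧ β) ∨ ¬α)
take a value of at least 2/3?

α = 0, β = 0 ↦ 1  ≥
α = 0, β = 1/3 ↦ 1  ≥
α = 0, β = 2/3 ↦ 1  ≥
α = 0, β = 1 ↦ 1  ≥
α = 1/3, β = 0 ↦ 1  ≥
α = 1/3, β = 1/3 ↦ 2/3  ≥
α = 1/3, β = 2/3 ↦ 2/3  ≥
α = 1/3, β = 1 ↦ 2/3  ≥
α = 2/3, β = 0 ↦ 1  ≥
α = 2/3, β = 1/3 ↦ 2/3  ≥
α = 2/3, β = 2/3 ↦ 1/3  <
α = 2/3, β = 1 ↦ 1/3  <
α = 1, β = 0 ↦ 1  ≥
α = 1, β = 1/3 ↦ 1  ≥
α = 1, β = 2/3 ↦ 1  ≥
α = 1, β = 1 ↦ 1  ≥
So 14 of the 16 assignments meet the threshold.

14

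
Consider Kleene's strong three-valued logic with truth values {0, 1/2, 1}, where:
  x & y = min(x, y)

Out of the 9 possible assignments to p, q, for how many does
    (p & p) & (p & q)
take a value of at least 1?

1

p = 0, q = 0 ↦ 0  <
p = 0, q = 1/2 ↦ 0  <
p = 0, q = 1 ↦ 0  <
p = 1/2, q = 0 ↦ 0  <
p = 1/2, q = 1/2 ↦ 1/2  <
p = 1/2, q = 1 ↦ 1/2  <
p = 1, q = 0 ↦ 0  <
p = 1, q = 1/2 ↦ 1/2  <
p = 1, q = 1 ↦ 1  ≥
So 1 of the 9 assignments meets the threshold.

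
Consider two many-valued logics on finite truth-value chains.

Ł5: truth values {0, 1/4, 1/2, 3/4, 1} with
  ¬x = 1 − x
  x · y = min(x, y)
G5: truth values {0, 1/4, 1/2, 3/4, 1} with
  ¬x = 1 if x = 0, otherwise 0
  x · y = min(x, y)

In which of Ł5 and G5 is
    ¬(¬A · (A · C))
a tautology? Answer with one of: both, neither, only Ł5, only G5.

In Ł5: at A = 1/4, C = 1/4 the value is 3/4 — not a tautology.
In G5: every assignment gives 1 — tautology.

only G5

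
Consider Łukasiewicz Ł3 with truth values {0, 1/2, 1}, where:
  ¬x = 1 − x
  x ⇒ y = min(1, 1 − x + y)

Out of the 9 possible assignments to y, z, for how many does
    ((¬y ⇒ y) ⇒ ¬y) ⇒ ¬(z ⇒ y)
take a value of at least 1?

y = 0, z = 0 ↦ 0  <
y = 0, z = 1/2 ↦ 1/2  <
y = 0, z = 1 ↦ 1  ≥
y = 1/2, z = 0 ↦ 1/2  <
y = 1/2, z = 1/2 ↦ 1/2  <
y = 1/2, z = 1 ↦ 1  ≥
y = 1, z = 0 ↦ 1  ≥
y = 1, z = 1/2 ↦ 1  ≥
y = 1, z = 1 ↦ 1  ≥
So 5 of the 9 assignments meet the threshold.

5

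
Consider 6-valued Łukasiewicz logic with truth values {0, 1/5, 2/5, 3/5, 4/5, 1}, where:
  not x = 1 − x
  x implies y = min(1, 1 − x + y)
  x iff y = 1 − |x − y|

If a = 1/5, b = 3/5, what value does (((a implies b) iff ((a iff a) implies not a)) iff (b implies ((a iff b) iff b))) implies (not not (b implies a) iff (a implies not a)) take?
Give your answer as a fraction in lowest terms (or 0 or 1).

a implies b = 1/5 implies 3/5 = 1
a iff a = 1/5 iff 1/5 = 1
not a = not 1/5 = 4/5
(a iff a) implies not a = 1 implies 4/5 = 4/5
(a implies b) iff ((a iff a) implies not a) = 1 iff 4/5 = 4/5
a iff b = 1/5 iff 3/5 = 3/5
(a iff b) iff b = 3/5 iff 3/5 = 1
b implies ((a iff b) iff b) = 3/5 implies 1 = 1
((a implies b) iff ((a iff a) implies not a)) iff (b implies ((a iff b) iff b)) = 4/5 iff 1 = 4/5
b implies a = 3/5 implies 1/5 = 3/5
not (b implies a) = not 3/5 = 2/5
not not (b implies a) = not 2/5 = 3/5
not a = not 1/5 = 4/5
a implies not a = 1/5 implies 4/5 = 1
not not (b implies a) iff (a implies not a) = 3/5 iff 1 = 3/5
(((a implies b) iff ((a iff a) implies not a)) iff (b implies ((a iff b) iff b))) implies (not not (b implies a) iff (a implies not a)) = 4/5 implies 3/5 = 4/5

4/5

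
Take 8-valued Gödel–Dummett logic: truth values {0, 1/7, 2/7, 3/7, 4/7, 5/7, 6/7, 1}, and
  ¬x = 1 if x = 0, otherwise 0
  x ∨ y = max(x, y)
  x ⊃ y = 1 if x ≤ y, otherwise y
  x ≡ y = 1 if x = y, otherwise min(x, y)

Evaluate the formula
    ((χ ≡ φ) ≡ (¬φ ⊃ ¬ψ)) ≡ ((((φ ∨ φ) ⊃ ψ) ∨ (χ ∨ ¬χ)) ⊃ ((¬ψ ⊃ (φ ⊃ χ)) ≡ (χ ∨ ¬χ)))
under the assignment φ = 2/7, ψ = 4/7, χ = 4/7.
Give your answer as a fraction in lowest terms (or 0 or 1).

χ ≡ φ = 4/7 ≡ 2/7 = 2/7
¬φ = ¬2/7 = 0
¬ψ = ¬4/7 = 0
¬φ ⊃ ¬ψ = 0 ⊃ 0 = 1
(χ ≡ φ) ≡ (¬φ ⊃ ¬ψ) = 2/7 ≡ 1 = 2/7
φ ∨ φ = 2/7 ∨ 2/7 = 2/7
(φ ∨ φ) ⊃ ψ = 2/7 ⊃ 4/7 = 1
¬χ = ¬4/7 = 0
χ ∨ ¬χ = 4/7 ∨ 0 = 4/7
((φ ∨ φ) ⊃ ψ) ∨ (χ ∨ ¬χ) = 1 ∨ 4/7 = 1
¬ψ = ¬4/7 = 0
φ ⊃ χ = 2/7 ⊃ 4/7 = 1
¬ψ ⊃ (φ ⊃ χ) = 0 ⊃ 1 = 1
¬χ = ¬4/7 = 0
χ ∨ ¬χ = 4/7 ∨ 0 = 4/7
(¬ψ ⊃ (φ ⊃ χ)) ≡ (χ ∨ ¬χ) = 1 ≡ 4/7 = 4/7
(((φ ∨ φ) ⊃ ψ) ∨ (χ ∨ ¬χ)) ⊃ ((¬ψ ⊃ (φ ⊃ χ)) ≡ (χ ∨ ¬χ)) = 1 ⊃ 4/7 = 4/7
((χ ≡ φ) ≡ (¬φ ⊃ ¬ψ)) ≡ ((((φ ∨ φ) ⊃ ψ) ∨ (χ ∨ ¬χ)) ⊃ ((¬ψ ⊃ (φ ⊃ χ)) ≡ (χ ∨ ¬χ))) = 2/7 ≡ 4/7 = 2/7

2/7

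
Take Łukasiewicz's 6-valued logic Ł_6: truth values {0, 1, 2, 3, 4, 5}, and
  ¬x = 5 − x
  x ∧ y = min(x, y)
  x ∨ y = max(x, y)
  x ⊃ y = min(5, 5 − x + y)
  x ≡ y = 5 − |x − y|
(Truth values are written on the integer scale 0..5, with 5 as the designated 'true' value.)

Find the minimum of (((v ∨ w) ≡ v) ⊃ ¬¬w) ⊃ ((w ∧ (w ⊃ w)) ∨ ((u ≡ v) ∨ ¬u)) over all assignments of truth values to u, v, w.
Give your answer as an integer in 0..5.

3

Take u = 2, v = 0, w = 3:
v ∨ w = 0 ∨ 3 = 3
(v ∨ w) ≡ v = 3 ≡ 0 = 2
¬w = ¬3 = 2
¬¬w = ¬2 = 3
((v ∨ w) ≡ v) ⊃ ¬¬w = 2 ⊃ 3 = 5
w ⊃ w = 3 ⊃ 3 = 5
w ∧ (w ⊃ w) = 3 ∧ 5 = 3
u ≡ v = 2 ≡ 0 = 3
¬u = ¬2 = 3
(u ≡ v) ∨ ¬u = 3 ∨ 3 = 3
(w ∧ (w ⊃ w)) ∨ ((u ≡ v) ∨ ¬u) = 3 ∨ 3 = 3
(((v ∨ w) ≡ v) ⊃ ¬¬w) ⊃ ((w ∧ (w ⊃ w)) ∨ ((u ≡ v) ∨ ¬u)) = 5 ⊃ 3 = 3
No assignment yields a value below 3, so this is the minimum.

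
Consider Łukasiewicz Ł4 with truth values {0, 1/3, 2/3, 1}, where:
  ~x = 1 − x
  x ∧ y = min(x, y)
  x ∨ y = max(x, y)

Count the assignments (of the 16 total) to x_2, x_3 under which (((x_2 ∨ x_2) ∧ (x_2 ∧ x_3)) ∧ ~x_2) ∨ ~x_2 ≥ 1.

x_2 = 0, x_3 = 0 ↦ 1  ≥
x_2 = 0, x_3 = 1/3 ↦ 1  ≥
x_2 = 0, x_3 = 2/3 ↦ 1  ≥
x_2 = 0, x_3 = 1 ↦ 1  ≥
x_2 = 1/3, x_3 = 0 ↦ 2/3  <
x_2 = 1/3, x_3 = 1/3 ↦ 2/3  <
x_2 = 1/3, x_3 = 2/3 ↦ 2/3  <
x_2 = 1/3, x_3 = 1 ↦ 2/3  <
x_2 = 2/3, x_3 = 0 ↦ 1/3  <
x_2 = 2/3, x_3 = 1/3 ↦ 1/3  <
x_2 = 2/3, x_3 = 2/3 ↦ 1/3  <
x_2 = 2/3, x_3 = 1 ↦ 1/3  <
x_2 = 1, x_3 = 0 ↦ 0  <
x_2 = 1, x_3 = 1/3 ↦ 0  <
x_2 = 1, x_3 = 2/3 ↦ 0  <
x_2 = 1, x_3 = 1 ↦ 0  <
So 4 of the 16 assignments meet the threshold.

4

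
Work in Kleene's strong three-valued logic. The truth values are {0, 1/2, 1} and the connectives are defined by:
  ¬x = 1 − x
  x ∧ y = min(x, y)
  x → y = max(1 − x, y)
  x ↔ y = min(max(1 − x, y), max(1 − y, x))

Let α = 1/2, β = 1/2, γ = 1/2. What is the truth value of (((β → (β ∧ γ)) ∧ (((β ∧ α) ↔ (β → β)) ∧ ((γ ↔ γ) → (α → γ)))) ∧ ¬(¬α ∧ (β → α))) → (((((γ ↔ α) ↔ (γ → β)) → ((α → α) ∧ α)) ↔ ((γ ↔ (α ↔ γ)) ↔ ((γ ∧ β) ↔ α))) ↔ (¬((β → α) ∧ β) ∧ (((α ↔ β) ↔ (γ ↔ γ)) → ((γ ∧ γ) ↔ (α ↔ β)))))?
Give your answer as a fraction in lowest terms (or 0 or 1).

1/2

β ∧ γ = 1/2 ∧ 1/2 = 1/2
β → (β ∧ γ) = 1/2 → 1/2 = 1/2
β ∧ α = 1/2 ∧ 1/2 = 1/2
β → β = 1/2 → 1/2 = 1/2
(β ∧ α) ↔ (β → β) = 1/2 ↔ 1/2 = 1/2
γ ↔ γ = 1/2 ↔ 1/2 = 1/2
α → γ = 1/2 → 1/2 = 1/2
(γ ↔ γ) → (α → γ) = 1/2 → 1/2 = 1/2
((β ∧ α) ↔ (β → β)) ∧ ((γ ↔ γ) → (α → γ)) = 1/2 ∧ 1/2 = 1/2
(β → (β ∧ γ)) ∧ (((β ∧ α) ↔ (β → β)) ∧ ((γ ↔ γ) → (α → γ))) = 1/2 ∧ 1/2 = 1/2
¬α = ¬1/2 = 1/2
β → α = 1/2 → 1/2 = 1/2
¬α ∧ (β → α) = 1/2 ∧ 1/2 = 1/2
¬(¬α ∧ (β → α)) = ¬1/2 = 1/2
((β → (β ∧ γ)) ∧ (((β ∧ α) ↔ (β → β)) ∧ ((γ ↔ γ) → (α → γ)))) ∧ ¬(¬α ∧ (β → α)) = 1/2 ∧ 1/2 = 1/2
γ ↔ α = 1/2 ↔ 1/2 = 1/2
γ → β = 1/2 → 1/2 = 1/2
(γ ↔ α) ↔ (γ → β) = 1/2 ↔ 1/2 = 1/2
α → α = 1/2 → 1/2 = 1/2
(α → α) ∧ α = 1/2 ∧ 1/2 = 1/2
((γ ↔ α) ↔ (γ → β)) → ((α → α) ∧ α) = 1/2 → 1/2 = 1/2
α ↔ γ = 1/2 ↔ 1/2 = 1/2
γ ↔ (α ↔ γ) = 1/2 ↔ 1/2 = 1/2
γ ∧ β = 1/2 ∧ 1/2 = 1/2
(γ ∧ β) ↔ α = 1/2 ↔ 1/2 = 1/2
(γ ↔ (α ↔ γ)) ↔ ((γ ∧ β) ↔ α) = 1/2 ↔ 1/2 = 1/2
(((γ ↔ α) ↔ (γ → β)) → ((α → α) ∧ α)) ↔ ((γ ↔ (α ↔ γ)) ↔ ((γ ∧ β) ↔ α)) = 1/2 ↔ 1/2 = 1/2
β → α = 1/2 → 1/2 = 1/2
(β → α) ∧ β = 1/2 ∧ 1/2 = 1/2
¬((β → α) ∧ β) = ¬1/2 = 1/2
α ↔ β = 1/2 ↔ 1/2 = 1/2
γ ↔ γ = 1/2 ↔ 1/2 = 1/2
(α ↔ β) ↔ (γ ↔ γ) = 1/2 ↔ 1/2 = 1/2
γ ∧ γ = 1/2 ∧ 1/2 = 1/2
α ↔ β = 1/2 ↔ 1/2 = 1/2
(γ ∧ γ) ↔ (α ↔ β) = 1/2 ↔ 1/2 = 1/2
((α ↔ β) ↔ (γ ↔ γ)) → ((γ ∧ γ) ↔ (α ↔ β)) = 1/2 → 1/2 = 1/2
¬((β → α) ∧ β) ∧ (((α ↔ β) ↔ (γ ↔ γ)) → ((γ ∧ γ) ↔ (α ↔ β))) = 1/2 ∧ 1/2 = 1/2
((((γ ↔ α) ↔ (γ → β)) → ((α → α) ∧ α)) ↔ ((γ ↔ (α ↔ γ)) ↔ ((γ ∧ β) ↔ α))) ↔ (¬((β → α) ∧ β) ∧ (((α ↔ β) ↔ (γ ↔ γ)) → ((γ ∧ γ) ↔ (α ↔ β)))) = 1/2 ↔ 1/2 = 1/2
(((β → (β ∧ γ)) ∧ (((β ∧ α) ↔ (β → β)) ∧ ((γ ↔ γ) → (α → γ)))) ∧ ¬(¬α ∧ (β → α))) → (((((γ ↔ α) ↔ (γ → β)) → ((α → α) ∧ α)) ↔ ((γ ↔ (α ↔ γ)) ↔ ((γ ∧ β) ↔ α))) ↔ (¬((β → α) ∧ β) ∧ (((α ↔ β) ↔ (γ ↔ γ)) → ((γ ∧ γ) ↔ (α ↔ β))))) = 1/2 → 1/2 = 1/2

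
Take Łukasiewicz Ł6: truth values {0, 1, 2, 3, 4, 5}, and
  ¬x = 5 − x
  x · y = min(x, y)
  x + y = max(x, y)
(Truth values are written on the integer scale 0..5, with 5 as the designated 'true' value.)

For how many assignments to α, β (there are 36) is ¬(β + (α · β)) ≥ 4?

12

value 5: 6 assignments (counts)
value 4: 6 assignments (counts)
value 3: 6 assignments
value 2: 6 assignments
value 1: 6 assignments
value 0: 6 assignments
So 12 of the 36 assignments meet the threshold.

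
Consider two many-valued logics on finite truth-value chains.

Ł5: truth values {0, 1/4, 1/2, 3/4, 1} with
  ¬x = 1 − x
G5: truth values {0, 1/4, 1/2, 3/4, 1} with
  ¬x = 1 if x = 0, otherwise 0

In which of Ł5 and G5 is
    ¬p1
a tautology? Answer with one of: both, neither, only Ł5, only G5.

In Ł5: at p1 = 1/4 the value is 3/4 — not a tautology.
In G5: at p1 = 1/4 the value is 0 — not a tautology.

neither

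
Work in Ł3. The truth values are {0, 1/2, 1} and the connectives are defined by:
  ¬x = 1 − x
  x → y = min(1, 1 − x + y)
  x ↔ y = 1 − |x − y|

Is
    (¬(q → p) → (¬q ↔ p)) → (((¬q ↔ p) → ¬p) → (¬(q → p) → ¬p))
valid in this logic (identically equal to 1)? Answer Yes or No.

Yes

p = 0, q = 0 ↦ 1
p = 0, q = 1/2 ↦ 1
p = 0, q = 1 ↦ 1
p = 1/2, q = 0 ↦ 1
p = 1/2, q = 1/2 ↦ 1
p = 1/2, q = 1 ↦ 1
p = 1, q = 0 ↦ 1
p = 1, q = 1/2 ↦ 1
p = 1, q = 1 ↦ 1
Every assignment gives a value ≥ 1.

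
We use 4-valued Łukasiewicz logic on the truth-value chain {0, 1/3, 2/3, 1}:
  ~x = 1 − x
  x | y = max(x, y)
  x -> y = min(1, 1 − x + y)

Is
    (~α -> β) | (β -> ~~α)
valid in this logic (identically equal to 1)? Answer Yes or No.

Counterexample: take α = 0, β = 1/3.
~α = ~0 = 1
~α -> β = 1 -> 1/3 = 1/3
~α = ~0 = 1
~~α = ~1 = 0
β -> ~~α = 1/3 -> 0 = 2/3
(~α -> β) | (β -> ~~α) = 1/3 | 2/3 = 2/3
This gives 2/3 ≠ 1.

No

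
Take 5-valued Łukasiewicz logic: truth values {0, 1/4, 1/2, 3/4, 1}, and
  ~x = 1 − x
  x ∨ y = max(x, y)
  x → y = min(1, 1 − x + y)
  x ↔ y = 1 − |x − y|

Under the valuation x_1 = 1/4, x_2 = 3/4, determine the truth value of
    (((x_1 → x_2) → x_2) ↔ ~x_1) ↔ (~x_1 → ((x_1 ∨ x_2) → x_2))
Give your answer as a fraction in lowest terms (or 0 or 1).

1

x_1 → x_2 = 1/4 → 3/4 = 1
(x_1 → x_2) → x_2 = 1 → 3/4 = 3/4
~x_1 = ~1/4 = 3/4
((x_1 → x_2) → x_2) ↔ ~x_1 = 3/4 ↔ 3/4 = 1
~x_1 = ~1/4 = 3/4
x_1 ∨ x_2 = 1/4 ∨ 3/4 = 3/4
(x_1 ∨ x_2) → x_2 = 3/4 → 3/4 = 1
~x_1 → ((x_1 ∨ x_2) → x_2) = 3/4 → 1 = 1
(((x_1 → x_2) → x_2) ↔ ~x_1) ↔ (~x_1 → ((x_1 ∨ x_2) → x_2)) = 1 ↔ 1 = 1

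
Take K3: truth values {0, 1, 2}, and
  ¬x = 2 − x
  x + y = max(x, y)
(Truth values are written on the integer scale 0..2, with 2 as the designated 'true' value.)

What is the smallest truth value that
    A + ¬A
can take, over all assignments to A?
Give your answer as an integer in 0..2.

1

Take A = 1:
¬A = ¬1 = 1
A + ¬A = 1 + 1 = 1
No assignment yields a value below 1, so this is the minimum.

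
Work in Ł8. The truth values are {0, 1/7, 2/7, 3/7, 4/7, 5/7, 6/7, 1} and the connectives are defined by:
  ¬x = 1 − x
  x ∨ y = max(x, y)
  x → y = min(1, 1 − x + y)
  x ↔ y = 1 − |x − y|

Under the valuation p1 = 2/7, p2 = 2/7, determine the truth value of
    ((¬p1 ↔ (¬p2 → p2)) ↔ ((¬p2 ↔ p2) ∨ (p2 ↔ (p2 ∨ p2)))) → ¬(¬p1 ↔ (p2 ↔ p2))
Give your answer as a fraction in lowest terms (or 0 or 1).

¬p1 = ¬2/7 = 5/7
¬p2 = ¬2/7 = 5/7
¬p2 → p2 = 5/7 → 2/7 = 4/7
¬p1 ↔ (¬p2 → p2) = 5/7 ↔ 4/7 = 6/7
¬p2 = ¬2/7 = 5/7
¬p2 ↔ p2 = 5/7 ↔ 2/7 = 4/7
p2 ∨ p2 = 2/7 ∨ 2/7 = 2/7
p2 ↔ (p2 ∨ p2) = 2/7 ↔ 2/7 = 1
(¬p2 ↔ p2) ∨ (p2 ↔ (p2 ∨ p2)) = 4/7 ∨ 1 = 1
(¬p1 ↔ (¬p2 → p2)) ↔ ((¬p2 ↔ p2) ∨ (p2 ↔ (p2 ∨ p2))) = 6/7 ↔ 1 = 6/7
¬p1 = ¬2/7 = 5/7
p2 ↔ p2 = 2/7 ↔ 2/7 = 1
¬p1 ↔ (p2 ↔ p2) = 5/7 ↔ 1 = 5/7
¬(¬p1 ↔ (p2 ↔ p2)) = ¬5/7 = 2/7
((¬p1 ↔ (¬p2 → p2)) ↔ ((¬p2 ↔ p2) ∨ (p2 ↔ (p2 ∨ p2)))) → ¬(¬p1 ↔ (p2 ↔ p2)) = 6/7 → 2/7 = 3/7

3/7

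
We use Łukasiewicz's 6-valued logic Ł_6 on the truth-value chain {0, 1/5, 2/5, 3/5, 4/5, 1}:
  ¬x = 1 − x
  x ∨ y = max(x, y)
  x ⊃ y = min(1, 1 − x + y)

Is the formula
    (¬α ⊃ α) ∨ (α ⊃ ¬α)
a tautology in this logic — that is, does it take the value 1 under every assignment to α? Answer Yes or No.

Yes

α = 0 ↦ 1
α = 1/5 ↦ 1
α = 2/5 ↦ 1
α = 3/5 ↦ 1
α = 4/5 ↦ 1
α = 1 ↦ 1
Every assignment gives a value ≥ 1.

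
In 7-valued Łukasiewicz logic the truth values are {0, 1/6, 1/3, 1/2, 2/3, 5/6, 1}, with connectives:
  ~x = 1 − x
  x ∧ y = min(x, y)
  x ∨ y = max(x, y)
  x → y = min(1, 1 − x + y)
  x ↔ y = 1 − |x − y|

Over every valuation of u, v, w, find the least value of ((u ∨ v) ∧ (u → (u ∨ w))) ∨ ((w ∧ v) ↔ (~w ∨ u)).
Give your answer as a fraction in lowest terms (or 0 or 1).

0

Take u = 0, v = 0, w = 0:
u ∨ v = 0 ∨ 0 = 0
u ∨ w = 0 ∨ 0 = 0
u → (u ∨ w) = 0 → 0 = 1
(u ∨ v) ∧ (u → (u ∨ w)) = 0 ∧ 1 = 0
w ∧ v = 0 ∧ 0 = 0
~w = ~0 = 1
~w ∨ u = 1 ∨ 0 = 1
(w ∧ v) ↔ (~w ∨ u) = 0 ↔ 1 = 0
((u ∨ v) ∧ (u → (u ∨ w))) ∨ ((w ∧ v) ↔ (~w ∨ u)) = 0 ∨ 0 = 0
No assignment yields a value below 0, so this is the minimum.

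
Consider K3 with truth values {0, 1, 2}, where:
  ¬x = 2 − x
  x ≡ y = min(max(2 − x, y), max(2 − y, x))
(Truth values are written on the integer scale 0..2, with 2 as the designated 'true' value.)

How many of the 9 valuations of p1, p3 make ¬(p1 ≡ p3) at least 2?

p1 = 0, p3 = 0 ↦ 0  <
p1 = 0, p3 = 1 ↦ 1  <
p1 = 0, p3 = 2 ↦ 2  ≥
p1 = 1, p3 = 0 ↦ 1  <
p1 = 1, p3 = 1 ↦ 1  <
p1 = 1, p3 = 2 ↦ 1  <
p1 = 2, p3 = 0 ↦ 2  ≥
p1 = 2, p3 = 1 ↦ 1  <
p1 = 2, p3 = 2 ↦ 0  <
So 2 of the 9 assignments meet the threshold.

2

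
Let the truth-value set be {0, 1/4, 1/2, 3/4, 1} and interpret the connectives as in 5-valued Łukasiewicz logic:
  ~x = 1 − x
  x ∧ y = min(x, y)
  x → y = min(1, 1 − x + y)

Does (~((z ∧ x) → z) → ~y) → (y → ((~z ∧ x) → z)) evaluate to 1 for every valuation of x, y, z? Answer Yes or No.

No

Counterexample: take x = 1/4, y = 1, z = 0.
z ∧ x = 0 ∧ 1/4 = 0
(z ∧ x) → z = 0 → 0 = 1
~((z ∧ x) → z) = ~1 = 0
~y = ~1 = 0
~((z ∧ x) → z) → ~y = 0 → 0 = 1
~z = ~0 = 1
~z ∧ x = 1 ∧ 1/4 = 1/4
(~z ∧ x) → z = 1/4 → 0 = 3/4
y → ((~z ∧ x) → z) = 1 → 3/4 = 3/4
(~((z ∧ x) → z) → ~y) → (y → ((~z ∧ x) → z)) = 1 → 3/4 = 3/4
This gives 3/4 ≠ 1.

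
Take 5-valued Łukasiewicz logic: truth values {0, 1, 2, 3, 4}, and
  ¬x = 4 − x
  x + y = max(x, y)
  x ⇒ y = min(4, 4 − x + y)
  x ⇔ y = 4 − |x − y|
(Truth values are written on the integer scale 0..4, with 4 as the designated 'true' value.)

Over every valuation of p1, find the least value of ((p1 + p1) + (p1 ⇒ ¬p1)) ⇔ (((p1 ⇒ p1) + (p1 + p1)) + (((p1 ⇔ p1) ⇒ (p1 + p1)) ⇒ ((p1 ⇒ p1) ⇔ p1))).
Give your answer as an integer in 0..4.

3

Take p1 = 3:
p1 + p1 = 3 + 3 = 3
¬p1 = ¬3 = 1
p1 ⇒ ¬p1 = 3 ⇒ 1 = 2
(p1 + p1) + (p1 ⇒ ¬p1) = 3 + 2 = 3
p1 ⇒ p1 = 3 ⇒ 3 = 4
p1 + p1 = 3 + 3 = 3
(p1 ⇒ p1) + (p1 + p1) = 4 + 3 = 4
p1 ⇔ p1 = 3 ⇔ 3 = 4
p1 + p1 = 3 + 3 = 3
(p1 ⇔ p1) ⇒ (p1 + p1) = 4 ⇒ 3 = 3
p1 ⇒ p1 = 3 ⇒ 3 = 4
(p1 ⇒ p1) ⇔ p1 = 4 ⇔ 3 = 3
((p1 ⇔ p1) ⇒ (p1 + p1)) ⇒ ((p1 ⇒ p1) ⇔ p1) = 3 ⇒ 3 = 4
((p1 ⇒ p1) + (p1 + p1)) + (((p1 ⇔ p1) ⇒ (p1 + p1)) ⇒ ((p1 ⇒ p1) ⇔ p1)) = 4 + 4 = 4
((p1 + p1) + (p1 ⇒ ¬p1)) ⇔ (((p1 ⇒ p1) + (p1 + p1)) + (((p1 ⇔ p1) ⇒ (p1 + p1)) ⇒ ((p1 ⇒ p1) ⇔ p1))) = 3 ⇔ 4 = 3
No assignment yields a value below 3, so this is the minimum.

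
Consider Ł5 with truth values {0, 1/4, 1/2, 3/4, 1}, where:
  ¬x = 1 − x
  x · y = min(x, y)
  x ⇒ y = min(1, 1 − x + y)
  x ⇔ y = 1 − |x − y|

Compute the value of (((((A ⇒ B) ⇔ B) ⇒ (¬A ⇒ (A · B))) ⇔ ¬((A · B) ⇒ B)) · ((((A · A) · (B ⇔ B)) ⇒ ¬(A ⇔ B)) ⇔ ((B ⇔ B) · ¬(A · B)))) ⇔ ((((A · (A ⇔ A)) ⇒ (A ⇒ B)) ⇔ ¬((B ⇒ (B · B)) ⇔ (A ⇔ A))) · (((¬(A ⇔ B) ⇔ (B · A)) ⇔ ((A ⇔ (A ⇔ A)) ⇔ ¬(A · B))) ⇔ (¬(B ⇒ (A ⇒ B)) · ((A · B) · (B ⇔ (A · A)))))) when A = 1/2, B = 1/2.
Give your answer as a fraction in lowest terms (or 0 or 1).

A ⇒ B = 1/2 ⇒ 1/2 = 1
(A ⇒ B) ⇔ B = 1 ⇔ 1/2 = 1/2
¬A = ¬1/2 = 1/2
A · B = 1/2 · 1/2 = 1/2
¬A ⇒ (A · B) = 1/2 ⇒ 1/2 = 1
((A ⇒ B) ⇔ B) ⇒ (¬A ⇒ (A · B)) = 1/2 ⇒ 1 = 1
A · B = 1/2 · 1/2 = 1/2
(A · B) ⇒ B = 1/2 ⇒ 1/2 = 1
¬((A · B) ⇒ B) = ¬1 = 0
(((A ⇒ B) ⇔ B) ⇒ (¬A ⇒ (A · B))) ⇔ ¬((A · B) ⇒ B) = 1 ⇔ 0 = 0
A · A = 1/2 · 1/2 = 1/2
B ⇔ B = 1/2 ⇔ 1/2 = 1
(A · A) · (B ⇔ B) = 1/2 · 1 = 1/2
A ⇔ B = 1/2 ⇔ 1/2 = 1
¬(A ⇔ B) = ¬1 = 0
((A · A) · (B ⇔ B)) ⇒ ¬(A ⇔ B) = 1/2 ⇒ 0 = 1/2
B ⇔ B = 1/2 ⇔ 1/2 = 1
A · B = 1/2 · 1/2 = 1/2
¬(A · B) = ¬1/2 = 1/2
(B ⇔ B) · ¬(A · B) = 1 · 1/2 = 1/2
(((A · A) · (B ⇔ B)) ⇒ ¬(A ⇔ B)) ⇔ ((B ⇔ B) · ¬(A · B)) = 1/2 ⇔ 1/2 = 1
((((A ⇒ B) ⇔ B) ⇒ (¬A ⇒ (A · B))) ⇔ ¬((A · B) ⇒ B)) · ((((A · A) · (B ⇔ B)) ⇒ ¬(A ⇔ B)) ⇔ ((B ⇔ B) · ¬(A · B))) = 0 · 1 = 0
A ⇔ A = 1/2 ⇔ 1/2 = 1
A · (A ⇔ A) = 1/2 · 1 = 1/2
A ⇒ B = 1/2 ⇒ 1/2 = 1
(A · (A ⇔ A)) ⇒ (A ⇒ B) = 1/2 ⇒ 1 = 1
B · B = 1/2 · 1/2 = 1/2
B ⇒ (B · B) = 1/2 ⇒ 1/2 = 1
A ⇔ A = 1/2 ⇔ 1/2 = 1
(B ⇒ (B · B)) ⇔ (A ⇔ A) = 1 ⇔ 1 = 1
¬((B ⇒ (B · B)) ⇔ (A ⇔ A)) = ¬1 = 0
((A · (A ⇔ A)) ⇒ (A ⇒ B)) ⇔ ¬((B ⇒ (B · B)) ⇔ (A ⇔ A)) = 1 ⇔ 0 = 0
A ⇔ B = 1/2 ⇔ 1/2 = 1
¬(A ⇔ B) = ¬1 = 0
B · A = 1/2 · 1/2 = 1/2
¬(A ⇔ B) ⇔ (B · A) = 0 ⇔ 1/2 = 1/2
A ⇔ A = 1/2 ⇔ 1/2 = 1
A ⇔ (A ⇔ A) = 1/2 ⇔ 1 = 1/2
A · B = 1/2 · 1/2 = 1/2
¬(A · B) = ¬1/2 = 1/2
(A ⇔ (A ⇔ A)) ⇔ ¬(A · B) = 1/2 ⇔ 1/2 = 1
(¬(A ⇔ B) ⇔ (B · A)) ⇔ ((A ⇔ (A ⇔ A)) ⇔ ¬(A · B)) = 1/2 ⇔ 1 = 1/2
A ⇒ B = 1/2 ⇒ 1/2 = 1
B ⇒ (A ⇒ B) = 1/2 ⇒ 1 = 1
¬(B ⇒ (A ⇒ B)) = ¬1 = 0
A · B = 1/2 · 1/2 = 1/2
A · A = 1/2 · 1/2 = 1/2
B ⇔ (A · A) = 1/2 ⇔ 1/2 = 1
(A · B) · (B ⇔ (A · A)) = 1/2 · 1 = 1/2
¬(B ⇒ (A ⇒ B)) · ((A · B) · (B ⇔ (A · A))) = 0 · 1/2 = 0
((¬(A ⇔ B) ⇔ (B · A)) ⇔ ((A ⇔ (A ⇔ A)) ⇔ ¬(A · B))) ⇔ (¬(B ⇒ (A ⇒ B)) · ((A · B) · (B ⇔ (A · A)))) = 1/2 ⇔ 0 = 1/2
(((A · (A ⇔ A)) ⇒ (A ⇒ B)) ⇔ ¬((B ⇒ (B · B)) ⇔ (A ⇔ A))) · (((¬(A ⇔ B) ⇔ (B · A)) ⇔ ((A ⇔ (A ⇔ A)) ⇔ ¬(A · B))) ⇔ (¬(B ⇒ (A ⇒ B)) · ((A · B) · (B ⇔ (A · A))))) = 0 · 1/2 = 0
(((((A ⇒ B) ⇔ B) ⇒ (¬A ⇒ (A · B))) ⇔ ¬((A · B) ⇒ B)) · ((((A · A) · (B ⇔ B)) ⇒ ¬(A ⇔ B)) ⇔ ((B ⇔ B) · ¬(A · B)))) ⇔ ((((A · (A ⇔ A)) ⇒ (A ⇒ B)) ⇔ ¬((B ⇒ (B · B)) ⇔ (A ⇔ A))) · (((¬(A ⇔ B) ⇔ (B · A)) ⇔ ((A ⇔ (A ⇔ A)) ⇔ ¬(A · B))) ⇔ (¬(B ⇒ (A ⇒ B)) · ((A · B) · (B ⇔ (A · A)))))) = 0 ⇔ 0 = 1

1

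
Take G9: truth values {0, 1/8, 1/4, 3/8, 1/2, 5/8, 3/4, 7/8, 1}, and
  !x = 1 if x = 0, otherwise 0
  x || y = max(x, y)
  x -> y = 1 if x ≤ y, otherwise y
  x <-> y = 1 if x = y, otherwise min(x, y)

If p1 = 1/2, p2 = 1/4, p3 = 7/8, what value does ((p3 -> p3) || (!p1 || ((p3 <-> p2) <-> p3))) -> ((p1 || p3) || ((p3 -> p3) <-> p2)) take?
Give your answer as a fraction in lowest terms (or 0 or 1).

p3 -> p3 = 7/8 -> 7/8 = 1
!p1 = !1/2 = 0
p3 <-> p2 = 7/8 <-> 1/4 = 1/4
(p3 <-> p2) <-> p3 = 1/4 <-> 7/8 = 1/4
!p1 || ((p3 <-> p2) <-> p3) = 0 || 1/4 = 1/4
(p3 -> p3) || (!p1 || ((p3 <-> p2) <-> p3)) = 1 || 1/4 = 1
p1 || p3 = 1/2 || 7/8 = 7/8
p3 -> p3 = 7/8 -> 7/8 = 1
(p3 -> p3) <-> p2 = 1 <-> 1/4 = 1/4
(p1 || p3) || ((p3 -> p3) <-> p2) = 7/8 || 1/4 = 7/8
((p3 -> p3) || (!p1 || ((p3 <-> p2) <-> p3))) -> ((p1 || p3) || ((p3 -> p3) <-> p2)) = 1 -> 7/8 = 7/8

7/8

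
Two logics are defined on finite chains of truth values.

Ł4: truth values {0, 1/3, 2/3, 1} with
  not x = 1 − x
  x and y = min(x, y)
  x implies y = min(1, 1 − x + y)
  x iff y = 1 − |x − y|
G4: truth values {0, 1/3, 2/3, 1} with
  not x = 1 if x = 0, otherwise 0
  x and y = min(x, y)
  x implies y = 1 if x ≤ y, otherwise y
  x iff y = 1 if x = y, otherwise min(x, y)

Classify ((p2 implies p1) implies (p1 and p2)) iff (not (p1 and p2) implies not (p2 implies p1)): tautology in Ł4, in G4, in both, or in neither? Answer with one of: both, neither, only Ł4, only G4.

In Ł4: every assignment gives 1 — tautology.
In G4: at p1 = 1/3, p2 = 1/3 the value is 1/3 — not a tautology.

only Ł4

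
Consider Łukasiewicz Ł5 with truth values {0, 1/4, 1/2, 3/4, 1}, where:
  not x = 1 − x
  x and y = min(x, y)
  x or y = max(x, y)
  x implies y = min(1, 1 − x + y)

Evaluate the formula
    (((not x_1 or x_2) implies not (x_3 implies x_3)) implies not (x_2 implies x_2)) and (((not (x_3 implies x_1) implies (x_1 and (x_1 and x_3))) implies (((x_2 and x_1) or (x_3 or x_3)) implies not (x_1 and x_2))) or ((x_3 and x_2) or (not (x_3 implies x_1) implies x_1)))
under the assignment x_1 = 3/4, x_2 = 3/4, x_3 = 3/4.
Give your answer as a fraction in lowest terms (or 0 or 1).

not x_1 = not 3/4 = 1/4
not x_1 or x_2 = 1/4 or 3/4 = 3/4
x_3 implies x_3 = 3/4 implies 3/4 = 1
not (x_3 implies x_3) = not 1 = 0
(not x_1 or x_2) implies not (x_3 implies x_3) = 3/4 implies 0 = 1/4
x_2 implies x_2 = 3/4 implies 3/4 = 1
not (x_2 implies x_2) = not 1 = 0
((not x_1 or x_2) implies not (x_3 implies x_3)) implies not (x_2 implies x_2) = 1/4 implies 0 = 3/4
x_3 implies x_1 = 3/4 implies 3/4 = 1
not (x_3 implies x_1) = not 1 = 0
x_1 and x_3 = 3/4 and 3/4 = 3/4
x_1 and (x_1 and x_3) = 3/4 and 3/4 = 3/4
not (x_3 implies x_1) implies (x_1 and (x_1 and x_3)) = 0 implies 3/4 = 1
x_2 and x_1 = 3/4 and 3/4 = 3/4
x_3 or x_3 = 3/4 or 3/4 = 3/4
(x_2 and x_1) or (x_3 or x_3) = 3/4 or 3/4 = 3/4
x_1 and x_2 = 3/4 and 3/4 = 3/4
not (x_1 and x_2) = not 3/4 = 1/4
((x_2 and x_1) or (x_3 or x_3)) implies not (x_1 and x_2) = 3/4 implies 1/4 = 1/2
(not (x_3 implies x_1) implies (x_1 and (x_1 and x_3))) implies (((x_2 and x_1) or (x_3 or x_3)) implies not (x_1 and x_2)) = 1 implies 1/2 = 1/2
x_3 and x_2 = 3/4 and 3/4 = 3/4
x_3 implies x_1 = 3/4 implies 3/4 = 1
not (x_3 implies x_1) = not 1 = 0
not (x_3 implies x_1) implies x_1 = 0 implies 3/4 = 1
(x_3 and x_2) or (not (x_3 implies x_1) implies x_1) = 3/4 or 1 = 1
((not (x_3 implies x_1) implies (x_1 and (x_1 and x_3))) implies (((x_2 and x_1) or (x_3 or x_3)) implies not (x_1 and x_2))) or ((x_3 and x_2) or (not (x_3 implies x_1) implies x_1)) = 1/2 or 1 = 1
(((not x_1 or x_2) implies not (x_3 implies x_3)) implies not (x_2 implies x_2)) and (((not (x_3 implies x_1) implies (x_1 and (x_1 and x_3))) implies (((x_2 and x_1) or (x_3 or x_3)) implies not (x_1 and x_2))) or ((x_3 and x_2) or (not (x_3 implies x_1) implies x_1))) = 3/4 and 1 = 3/4

3/4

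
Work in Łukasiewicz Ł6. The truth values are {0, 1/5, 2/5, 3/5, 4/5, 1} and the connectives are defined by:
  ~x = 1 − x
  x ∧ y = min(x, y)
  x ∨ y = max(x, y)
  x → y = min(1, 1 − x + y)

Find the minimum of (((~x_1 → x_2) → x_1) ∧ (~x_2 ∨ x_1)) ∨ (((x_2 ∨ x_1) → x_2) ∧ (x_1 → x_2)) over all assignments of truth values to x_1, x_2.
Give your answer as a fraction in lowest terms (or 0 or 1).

4/5

Take x_1 = 2/5, x_2 = 1/5:
~x_1 = ~2/5 = 3/5
~x_1 → x_2 = 3/5 → 1/5 = 3/5
(~x_1 → x_2) → x_1 = 3/5 → 2/5 = 4/5
~x_2 = ~1/5 = 4/5
~x_2 ∨ x_1 = 4/5 ∨ 2/5 = 4/5
((~x_1 → x_2) → x_1) ∧ (~x_2 ∨ x_1) = 4/5 ∧ 4/5 = 4/5
x_2 ∨ x_1 = 1/5 ∨ 2/5 = 2/5
(x_2 ∨ x_1) → x_2 = 2/5 → 1/5 = 4/5
x_1 → x_2 = 2/5 → 1/5 = 4/5
((x_2 ∨ x_1) → x_2) ∧ (x_1 → x_2) = 4/5 ∧ 4/5 = 4/5
(((~x_1 → x_2) → x_1) ∧ (~x_2 ∨ x_1)) ∨ (((x_2 ∨ x_1) → x_2) ∧ (x_1 → x_2)) = 4/5 ∨ 4/5 = 4/5
No assignment yields a value below 4/5, so this is the minimum.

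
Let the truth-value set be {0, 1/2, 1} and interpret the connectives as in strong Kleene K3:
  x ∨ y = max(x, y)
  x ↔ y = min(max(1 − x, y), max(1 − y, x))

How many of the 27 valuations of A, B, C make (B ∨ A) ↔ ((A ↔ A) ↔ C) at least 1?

value 1: 5 assignments (counts)
value 1/2: 17 assignments
value 0: 5 assignments
So 5 of the 27 assignments meet the threshold.

5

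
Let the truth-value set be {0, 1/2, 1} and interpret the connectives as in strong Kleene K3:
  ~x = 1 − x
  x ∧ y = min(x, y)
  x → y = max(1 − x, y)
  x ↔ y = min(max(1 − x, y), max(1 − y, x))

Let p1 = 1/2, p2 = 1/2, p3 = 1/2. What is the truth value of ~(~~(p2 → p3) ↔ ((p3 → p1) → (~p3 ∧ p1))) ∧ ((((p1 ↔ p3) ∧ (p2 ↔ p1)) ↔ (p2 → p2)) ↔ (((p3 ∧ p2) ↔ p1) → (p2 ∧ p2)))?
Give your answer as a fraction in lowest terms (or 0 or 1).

p2 → p3 = 1/2 → 1/2 = 1/2
~(p2 → p3) = ~1/2 = 1/2
~~(p2 → p3) = ~1/2 = 1/2
p3 → p1 = 1/2 → 1/2 = 1/2
~p3 = ~1/2 = 1/2
~p3 ∧ p1 = 1/2 ∧ 1/2 = 1/2
(p3 → p1) → (~p3 ∧ p1) = 1/2 → 1/2 = 1/2
~~(p2 → p3) ↔ ((p3 → p1) → (~p3 ∧ p1)) = 1/2 ↔ 1/2 = 1/2
~(~~(p2 → p3) ↔ ((p3 → p1) → (~p3 ∧ p1))) = ~1/2 = 1/2
p1 ↔ p3 = 1/2 ↔ 1/2 = 1/2
p2 ↔ p1 = 1/2 ↔ 1/2 = 1/2
(p1 ↔ p3) ∧ (p2 ↔ p1) = 1/2 ∧ 1/2 = 1/2
p2 → p2 = 1/2 → 1/2 = 1/2
((p1 ↔ p3) ∧ (p2 ↔ p1)) ↔ (p2 → p2) = 1/2 ↔ 1/2 = 1/2
p3 ∧ p2 = 1/2 ∧ 1/2 = 1/2
(p3 ∧ p2) ↔ p1 = 1/2 ↔ 1/2 = 1/2
p2 ∧ p2 = 1/2 ∧ 1/2 = 1/2
((p3 ∧ p2) ↔ p1) → (p2 ∧ p2) = 1/2 → 1/2 = 1/2
(((p1 ↔ p3) ∧ (p2 ↔ p1)) ↔ (p2 → p2)) ↔ (((p3 ∧ p2) ↔ p1) → (p2 ∧ p2)) = 1/2 ↔ 1/2 = 1/2
~(~~(p2 → p3) ↔ ((p3 → p1) → (~p3 ∧ p1))) ∧ ((((p1 ↔ p3) ∧ (p2 ↔ p1)) ↔ (p2 → p2)) ↔ (((p3 ∧ p2) ↔ p1) → (p2 ∧ p2))) = 1/2 ∧ 1/2 = 1/2

1/2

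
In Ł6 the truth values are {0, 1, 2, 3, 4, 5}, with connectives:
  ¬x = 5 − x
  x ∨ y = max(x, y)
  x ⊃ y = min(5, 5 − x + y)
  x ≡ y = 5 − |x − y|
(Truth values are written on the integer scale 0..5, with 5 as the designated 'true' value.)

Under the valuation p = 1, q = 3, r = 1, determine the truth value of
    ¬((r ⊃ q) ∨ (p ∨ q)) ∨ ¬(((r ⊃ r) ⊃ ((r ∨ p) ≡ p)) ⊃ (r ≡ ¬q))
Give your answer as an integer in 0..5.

1

r ⊃ q = 1 ⊃ 3 = 5
p ∨ q = 1 ∨ 3 = 3
(r ⊃ q) ∨ (p ∨ q) = 5 ∨ 3 = 5
¬((r ⊃ q) ∨ (p ∨ q)) = ¬5 = 0
r ⊃ r = 1 ⊃ 1 = 5
r ∨ p = 1 ∨ 1 = 1
(r ∨ p) ≡ p = 1 ≡ 1 = 5
(r ⊃ r) ⊃ ((r ∨ p) ≡ p) = 5 ⊃ 5 = 5
¬q = ¬3 = 2
r ≡ ¬q = 1 ≡ 2 = 4
((r ⊃ r) ⊃ ((r ∨ p) ≡ p)) ⊃ (r ≡ ¬q) = 5 ⊃ 4 = 4
¬(((r ⊃ r) ⊃ ((r ∨ p) ≡ p)) ⊃ (r ≡ ¬q)) = ¬4 = 1
¬((r ⊃ q) ∨ (p ∨ q)) ∨ ¬(((r ⊃ r) ⊃ ((r ∨ p) ≡ p)) ⊃ (r ≡ ¬q)) = 0 ∨ 1 = 1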